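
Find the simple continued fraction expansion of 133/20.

[6; 1, 1, 1, 6]

Run the Euclidean algorithm on 133 and 20; the successive quotients are the partial quotients a_0, a_1, ... (each step inverts the fractional part left over by the previous one):
  133 = 6*20 + 13, so a_0 = 6.
  20 = 1*13 + 7, so a_1 = 1.
  13 = 1*7 + 6, so a_2 = 1.
  7 = 1*6 + 1, so a_3 = 1.
  6 = 6*1 + 0, so a_4 = 6.
The remainder reaches 0 after 5 divisions, so the expansion has 5 partial quotients, read off in order.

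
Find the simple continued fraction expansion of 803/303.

Run the Euclidean algorithm on 803 and 303; the successive quotients are the partial quotients a_0, a_1, ... (each step inverts the fractional part left over by the previous one):
  803 = 2*303 + 197, so a_0 = 2.
  303 = 1*197 + 106, so a_1 = 1.
  197 = 1*106 + 91, so a_2 = 1.
  106 = 1*91 + 15, so a_3 = 1.
  91 = 6*15 + 1, so a_4 = 6.
  15 = 15*1 + 0, so a_5 = 15.
The remainder reaches 0 after 6 divisions, so the expansion has 6 partial quotients, read off in order.

[2; 1, 1, 1, 6, 15]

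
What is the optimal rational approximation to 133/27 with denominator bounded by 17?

69/14

Expand x = 133/27 as a continued fraction with the Euclidean algorithm:
  133 = 4*27 + 25, so a_0 = 4.
  27 = 1*25 + 2, so a_1 = 1.
  25 = 12*2 + 1, so a_2 = 12.
  2 = 2*1 + 0, so a_3 = 2.
so x = [4; 1, 12, 2].
Convergents (p_i = a_i*p_{i-1} + p_{i-2}, q_i = a_i*q_{i-1} + q_{i-2} with p_{-2}=0, p_{-1}=1, q_{-2}=1, q_{-1}=0), until the denominator exceeds 17:
  i=0: a_0=4, p_0 = 4*1 + 0 = 4, q_0 = 4*0 + 1 = 1.
  i=1: a_1=1, p_1 = 1*4 + 1 = 5, q_1 = 1*1 + 0 = 1.
  i=2: a_2=12, p_2 = 12*5 + 4 = 64, q_2 = 12*1 + 1 = 13.
  i=3: a_3=2, p_3 = 2*64 + 5 = 133, q_3 = 2*13 + 1 = 27.
q_3 = 27 > 17, so the last convergent with denominator <= 17 is p_2/q_2 = 64/13.
The closest fraction with denominator <= 17 is either p_2/q_2 or the intermediate fraction (k*p_2 + p_1)/(k*q_2 + q_1) with the largest k >= 1 whose denominator stays <= 17; these approach x as k grows, and every other convergent or intermediate fraction in range is farther away.
Largest k: floor((17 - q_1)/q_2) = floor((17 - 1)/13) = 1.
That gives (1*64 + 5)/(1*13 + 1) = 69/14.
Compare the errors: |x - 64/13| = |133*13 - 64*27|/(27*13) = 1/351, and |x - 69/14| = |133*14 - 69*27|/(27*14) = 1/378.
Cross-multiplying, 1*351 = 351 < 378 = 1*378, so 1/378 is smaller: the intermediate fraction 69/14 is closer to x than 64/13.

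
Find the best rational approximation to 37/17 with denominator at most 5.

Expand x = 37/17 as a continued fraction with the Euclidean algorithm:
  37 = 2*17 + 3, so a_0 = 2.
  17 = 5*3 + 2, so a_1 = 5.
  3 = 1*2 + 1, so a_2 = 1.
  2 = 2*1 + 0, so a_3 = 2.
so x = [2; 5, 1, 2].
Convergents (p_i = a_i*p_{i-1} + p_{i-2}, q_i = a_i*q_{i-1} + q_{i-2} with p_{-2}=0, p_{-1}=1, q_{-2}=1, q_{-1}=0), until the denominator exceeds 5:
  i=0: a_0=2, p_0 = 2*1 + 0 = 2, q_0 = 2*0 + 1 = 1.
  i=1: a_1=5, p_1 = 5*2 + 1 = 11, q_1 = 5*1 + 0 = 5.
  i=2: a_2=1, p_2 = 1*11 + 2 = 13, q_2 = 1*5 + 1 = 6.
q_2 = 6 > 5, so the last convergent with denominator <= 5 is p_1/q_1 = 11/5.
The closest fraction with denominator <= 5 is either p_1/q_1 or the intermediate fraction (k*p_1 + p_0)/(k*q_1 + q_0) with the largest k >= 1 whose denominator stays <= 5; these approach x as k grows, and every other convergent or intermediate fraction in range is farther away.
Largest k: floor((5 - q_0)/q_1) = floor((5 - 1)/5) = 0.
Since k = 0, no intermediate fraction beyond p_1/q_1 has denominator <= 5, so the convergent 11/5 is the closest (its error is |37*5 - 11*17|/(17*5) = 2/85).

11/5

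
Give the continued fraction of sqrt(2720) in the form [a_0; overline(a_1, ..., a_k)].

Write x_i = (sqrt(2720) + m_i)/d_i with (m_0, d_0) = (0, 1). a_0 = floor(sqrt(2720)) = 52, since 52^2 = 2704 <= 2720 < 2809 = 53^2.
Iterate m_{i+1} = d_i*a_i - m_i, d_{i+1} = (2720 - m_{i+1}^2)/d_i, a_{i+1} = floor((a_0 + m_{i+1})/d_{i+1}):
  m_1 = 1*52 - 0 = 52, d_1 = (2720 - 52^2)/1 = 16/1 = 16, a_1 = floor((52 + 52)/16) = 6.
  m_2 = 16*6 - 52 = 44, d_2 = (2720 - 44^2)/16 = 784/16 = 49, a_2 = floor((52 + 44)/49) = 1.
  m_3 = 49*1 - 44 = 5, d_3 = (2720 - 5^2)/49 = 2695/49 = 55, a_3 = floor((52 + 5)/55) = 1.
  m_4 = 55*1 - 5 = 50, d_4 = (2720 - 50^2)/55 = 220/55 = 4, a_4 = floor((52 + 50)/4) = 25.
  m_5 = 4*25 - 50 = 50, d_5 = (2720 - 50^2)/4 = 220/4 = 55, a_5 = floor((52 + 50)/55) = 1.
  m_6 = 55*1 - 50 = 5, d_6 = (2720 - 5^2)/55 = 2695/55 = 49, a_6 = floor((52 + 5)/49) = 1.
  m_7 = 49*1 - 5 = 44, d_7 = (2720 - 44^2)/49 = 784/49 = 16, a_7 = floor((52 + 44)/16) = 6.
  m_8 = 16*6 - 44 = 52, d_8 = (2720 - 52^2)/16 = 16/16 = 1, a_8 = floor((52 + 52)/1) = 104.
  m_9 = 1*104 - 52 = 52, d_9 = (2720 - 52^2)/1 = 16/1 = 16: (m_9, d_9) = (m_1, d_1) = (52, 16), so from here the quotients repeat a_1, ..., a_8; the period length is 8.
Hence the expansion of sqrt(2720) is a_0 = 52 followed by the repeating block 6, 1, 1, 25, 1, 1, 6, 104 (period 8).

[52; overline(6, 1, 1, 25, 1, 1, 6, 104)]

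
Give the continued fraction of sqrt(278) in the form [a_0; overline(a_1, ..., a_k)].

Write x_i = (sqrt(278) + m_i)/d_i with (m_0, d_0) = (0, 1). a_0 = floor(sqrt(278)) = 16, since 16^2 = 256 <= 278 < 289 = 17^2.
Iterate m_{i+1} = d_i*a_i - m_i, d_{i+1} = (278 - m_{i+1}^2)/d_i, a_{i+1} = floor((a_0 + m_{i+1})/d_{i+1}):
  m_1 = 1*16 - 0 = 16, d_1 = (278 - 16^2)/1 = 22/1 = 22, a_1 = floor((16 + 16)/22) = 1.
  m_2 = 22*1 - 16 = 6, d_2 = (278 - 6^2)/22 = 242/22 = 11, a_2 = floor((16 + 6)/11) = 2.
  m_3 = 11*2 - 6 = 16, d_3 = (278 - 16^2)/11 = 22/11 = 2, a_3 = floor((16 + 16)/2) = 16.
  m_4 = 2*16 - 16 = 16, d_4 = (278 - 16^2)/2 = 22/2 = 11, a_4 = floor((16 + 16)/11) = 2.
  m_5 = 11*2 - 16 = 6, d_5 = (278 - 6^2)/11 = 242/11 = 22, a_5 = floor((16 + 6)/22) = 1.
  m_6 = 22*1 - 6 = 16, d_6 = (278 - 16^2)/22 = 22/22 = 1, a_6 = floor((16 + 16)/1) = 32.
  m_7 = 1*32 - 16 = 16, d_7 = (278 - 16^2)/1 = 22/1 = 22: (m_7, d_7) = (m_1, d_1) = (16, 22), so from here the quotients repeat a_1, ..., a_6; the period length is 6.
Hence the expansion of sqrt(278) is a_0 = 16 followed by the repeating block 1, 2, 16, 2, 1, 32 (period 6).

[16; overline(1, 2, 16, 2, 1, 32)]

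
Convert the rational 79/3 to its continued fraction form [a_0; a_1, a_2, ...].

Run the Euclidean algorithm on 79 and 3; the successive quotients are the partial quotients a_0, a_1, ... (each step inverts the fractional part left over by the previous one):
  79 = 26*3 + 1, so a_0 = 26.
  3 = 3*1 + 0, so a_1 = 3.
The remainder reaches 0 after 2 divisions, so the expansion has 2 partial quotients, read off in order.

[26; 3]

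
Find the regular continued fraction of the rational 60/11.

[5; 2, 5]

Run the Euclidean algorithm on 60 and 11; the successive quotients are the partial quotients a_0, a_1, ... (each step inverts the fractional part left over by the previous one):
  60 = 5*11 + 5, so a_0 = 5.
  11 = 2*5 + 1, so a_1 = 2.
  5 = 5*1 + 0, so a_2 = 5.
The remainder reaches 0 after 3 divisions, so the expansion has 3 partial quotients, read off in order.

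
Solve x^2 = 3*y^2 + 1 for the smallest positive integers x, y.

First expand sqrt(3) as a continued fraction. With x_i = (sqrt(3) + m_i)/d_i and (m_0, d_0) = (0, 1): a_0 = floor(sqrt(3)) = 1, since 1^2 = 1 <= 3 < 4 = 2^2.
Iterate m_{i+1} = d_i*a_i - m_i, d_{i+1} = (3 - m_{i+1}^2)/d_i, a_{i+1} = floor((a_0 + m_{i+1})/d_{i+1}):
  m_1 = 1*1 - 0 = 1, d_1 = (3 - 1^2)/1 = 2/1 = 2, a_1 = floor((1 + 1)/2) = 1.
  m_2 = 2*1 - 1 = 1, d_2 = (3 - 1^2)/2 = 2/2 = 1, a_2 = floor((1 + 1)/1) = 2.
  m_3 = 1*2 - 1 = 1, d_3 = (3 - 1^2)/1 = 2/1 = 2: (m_3, d_3) = (m_1, d_1) = (1, 2), so from here the quotients repeat a_1, a_2; the period length is 2.
So sqrt(3) = [1; (1, 2)] with period length k = 2.
k is even, so the fundamental solution of x^2 - 3y^2 = 1 is (p_{k-1}, q_{k-1}) = (p_1, q_1); compute convergents through index 1.
Convergents (p_i = a_i*p_{i-1} + p_{i-2}, q_i = a_i*q_{i-1} + q_{i-2} with p_{-2}=0, p_{-1}=1, q_{-2}=1, q_{-1}=0):
  i=0: a_0=1, p_0 = 1*1 + 0 = 1, q_0 = 1*0 + 1 = 1.
  i=1: a_1=1, p_1 = 1*1 + 1 = 2, q_1 = 1*1 + 0 = 1.
Check: 2^2 - 3*1^2 = 4 - 3 = 1, so (x, y) = (2, 1) solves the equation, and by the theorem it is the least positive solution.

(x, y) = (2, 1)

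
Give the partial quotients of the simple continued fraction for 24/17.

Run the Euclidean algorithm on 24 and 17; the successive quotients are the partial quotients a_0, a_1, ... (each step inverts the fractional part left over by the previous one):
  24 = 1*17 + 7, so a_0 = 1.
  17 = 2*7 + 3, so a_1 = 2.
  7 = 2*3 + 1, so a_2 = 2.
  3 = 3*1 + 0, so a_3 = 3.
The remainder reaches 0 after 4 divisions, so the expansion has 4 partial quotients, read off in order.

[1; 2, 2, 3]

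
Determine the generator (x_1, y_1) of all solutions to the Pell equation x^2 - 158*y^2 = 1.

(x, y) = (7743, 616)

First expand sqrt(158) as a continued fraction. With x_i = (sqrt(158) + m_i)/d_i and (m_0, d_0) = (0, 1): a_0 = floor(sqrt(158)) = 12, since 12^2 = 144 <= 158 < 169 = 13^2.
Iterate m_{i+1} = d_i*a_i - m_i, d_{i+1} = (158 - m_{i+1}^2)/d_i, a_{i+1} = floor((a_0 + m_{i+1})/d_{i+1}):
  m_1 = 1*12 - 0 = 12, d_1 = (158 - 12^2)/1 = 14/1 = 14, a_1 = floor((12 + 12)/14) = 1.
  m_2 = 14*1 - 12 = 2, d_2 = (158 - 2^2)/14 = 154/14 = 11, a_2 = floor((12 + 2)/11) = 1.
  m_3 = 11*1 - 2 = 9, d_3 = (158 - 9^2)/11 = 77/11 = 7, a_3 = floor((12 + 9)/7) = 3.
  m_4 = 7*3 - 9 = 12, d_4 = (158 - 12^2)/7 = 14/7 = 2, a_4 = floor((12 + 12)/2) = 12.
  m_5 = 2*12 - 12 = 12, d_5 = (158 - 12^2)/2 = 14/2 = 7, a_5 = floor((12 + 12)/7) = 3.
  m_6 = 7*3 - 12 = 9, d_6 = (158 - 9^2)/7 = 77/7 = 11, a_6 = floor((12 + 9)/11) = 1.
  m_7 = 11*1 - 9 = 2, d_7 = (158 - 2^2)/11 = 154/11 = 14, a_7 = floor((12 + 2)/14) = 1.
  m_8 = 14*1 - 2 = 12, d_8 = (158 - 12^2)/14 = 14/14 = 1, a_8 = floor((12 + 12)/1) = 24.
  m_9 = 1*24 - 12 = 12, d_9 = (158 - 12^2)/1 = 14/1 = 14: (m_9, d_9) = (m_1, d_1) = (12, 14), so from here the quotients repeat a_1, ..., a_8; the period length is 8.
So sqrt(158) = [12; (1, 1, 3, 12, 3, 1, 1, 24)] with period length k = 8.
k is even, so the fundamental solution of x^2 - 158y^2 = 1 is (p_{k-1}, q_{k-1}) = (p_7, q_7); compute convergents through index 7.
Convergents (p_i = a_i*p_{i-1} + p_{i-2}, q_i = a_i*q_{i-1} + q_{i-2} with p_{-2}=0, p_{-1}=1, q_{-2}=1, q_{-1}=0):
  i=0: a_0=12, p_0 = 12*1 + 0 = 12, q_0 = 12*0 + 1 = 1.
  i=1: a_1=1, p_1 = 1*12 + 1 = 13, q_1 = 1*1 + 0 = 1.
  i=2: a_2=1, p_2 = 1*13 + 12 = 25, q_2 = 1*1 + 1 = 2.
  i=3: a_3=3, p_3 = 3*25 + 13 = 88, q_3 = 3*2 + 1 = 7.
  i=4: a_4=12, p_4 = 12*88 + 25 = 1081, q_4 = 12*7 + 2 = 86.
  i=5: a_5=3, p_5 = 3*1081 + 88 = 3331, q_5 = 3*86 + 7 = 265.
  i=6: a_6=1, p_6 = 1*3331 + 1081 = 4412, q_6 = 1*265 + 86 = 351.
  i=7: a_7=1, p_7 = 1*4412 + 3331 = 7743, q_7 = 1*351 + 265 = 616.
Check: 7743^2 - 158*616^2 = 59954049 - 59954048 = 1, so (x, y) = (7743, 616) solves the equation, and by the theorem it is the least positive solution.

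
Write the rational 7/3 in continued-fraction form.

Run the Euclidean algorithm on 7 and 3; the successive quotients are the partial quotients a_0, a_1, ... (each step inverts the fractional part left over by the previous one):
  7 = 2*3 + 1, so a_0 = 2.
  3 = 3*1 + 0, so a_1 = 3.
The remainder reaches 0 after 2 divisions, so the expansion has 2 partial quotients, read off in order.

[2; 3]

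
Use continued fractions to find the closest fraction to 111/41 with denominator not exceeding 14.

Expand x = 111/41 as a continued fraction with the Euclidean algorithm:
  111 = 2*41 + 29, so a_0 = 2.
  41 = 1*29 + 12, so a_1 = 1.
  29 = 2*12 + 5, so a_2 = 2.
  12 = 2*5 + 2, so a_3 = 2.
  5 = 2*2 + 1, so a_4 = 2.
  2 = 2*1 + 0, so a_5 = 2.
so x = [2; 1, 2, 2, 2, 2].
Convergents (p_i = a_i*p_{i-1} + p_{i-2}, q_i = a_i*q_{i-1} + q_{i-2} with p_{-2}=0, p_{-1}=1, q_{-2}=1, q_{-1}=0), until the denominator exceeds 14:
  i=0: a_0=2, p_0 = 2*1 + 0 = 2, q_0 = 2*0 + 1 = 1.
  i=1: a_1=1, p_1 = 1*2 + 1 = 3, q_1 = 1*1 + 0 = 1.
  i=2: a_2=2, p_2 = 2*3 + 2 = 8, q_2 = 2*1 + 1 = 3.
  i=3: a_3=2, p_3 = 2*8 + 3 = 19, q_3 = 2*3 + 1 = 7.
  i=4: a_4=2, p_4 = 2*19 + 8 = 46, q_4 = 2*7 + 3 = 17.
q_4 = 17 > 14, so the last convergent with denominator <= 14 is p_3/q_3 = 19/7.
The closest fraction with denominator <= 14 is either p_3/q_3 or the intermediate fraction (k*p_3 + p_2)/(k*q_3 + q_2) with the largest k >= 1 whose denominator stays <= 14; these approach x as k grows, and every other convergent or intermediate fraction in range is farther away.
Largest k: floor((14 - q_2)/q_3) = floor((14 - 3)/7) = 1.
That gives (1*19 + 8)/(1*7 + 3) = 27/10.
Compare the errors: |x - 19/7| = |111*7 - 19*41|/(41*7) = 2/287, and |x - 27/10| = |111*10 - 27*41|/(41*10) = 3/410.
Cross-multiplying, 2*410 = 820 < 861 = 3*287, so 2/287 is smaller: the convergent 19/7 is closer to x than 27/10.

19/7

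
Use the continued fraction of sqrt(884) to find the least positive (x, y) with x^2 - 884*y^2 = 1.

First expand sqrt(884) as a continued fraction. With x_i = (sqrt(884) + m_i)/d_i and (m_0, d_0) = (0, 1): a_0 = floor(sqrt(884)) = 29, since 29^2 = 841 <= 884 < 900 = 30^2.
Iterate m_{i+1} = d_i*a_i - m_i, d_{i+1} = (884 - m_{i+1}^2)/d_i, a_{i+1} = floor((a_0 + m_{i+1})/d_{i+1}):
  m_1 = 1*29 - 0 = 29, d_1 = (884 - 29^2)/1 = 43/1 = 43, a_1 = floor((29 + 29)/43) = 1.
  m_2 = 43*1 - 29 = 14, d_2 = (884 - 14^2)/43 = 688/43 = 16, a_2 = floor((29 + 14)/16) = 2.
  m_3 = 16*2 - 14 = 18, d_3 = (884 - 18^2)/16 = 560/16 = 35, a_3 = floor((29 + 18)/35) = 1.
  m_4 = 35*1 - 18 = 17, d_4 = (884 - 17^2)/35 = 595/35 = 17, a_4 = floor((29 + 17)/17) = 2.
  m_5 = 17*2 - 17 = 17, d_5 = (884 - 17^2)/17 = 595/17 = 35, a_5 = floor((29 + 17)/35) = 1.
  m_6 = 35*1 - 17 = 18, d_6 = (884 - 18^2)/35 = 560/35 = 16, a_6 = floor((29 + 18)/16) = 2.
  m_7 = 16*2 - 18 = 14, d_7 = (884 - 14^2)/16 = 688/16 = 43, a_7 = floor((29 + 14)/43) = 1.
  m_8 = 43*1 - 14 = 29, d_8 = (884 - 29^2)/43 = 43/43 = 1, a_8 = floor((29 + 29)/1) = 58.
  m_9 = 1*58 - 29 = 29, d_9 = (884 - 29^2)/1 = 43/1 = 43: (m_9, d_9) = (m_1, d_1) = (29, 43), so from here the quotients repeat a_1, ..., a_8; the period length is 8.
So sqrt(884) = [29; (1, 2, 1, 2, 1, 2, 1, 58)] with period length k = 8.
k is even, so the fundamental solution of x^2 - 884y^2 = 1 is (p_{k-1}, q_{k-1}) = (p_7, q_7); compute convergents through index 7.
Convergents (p_i = a_i*p_{i-1} + p_{i-2}, q_i = a_i*q_{i-1} + q_{i-2} with p_{-2}=0, p_{-1}=1, q_{-2}=1, q_{-1}=0):
  i=0: a_0=29, p_0 = 29*1 + 0 = 29, q_0 = 29*0 + 1 = 1.
  i=1: a_1=1, p_1 = 1*29 + 1 = 30, q_1 = 1*1 + 0 = 1.
  i=2: a_2=2, p_2 = 2*30 + 29 = 89, q_2 = 2*1 + 1 = 3.
  i=3: a_3=1, p_3 = 1*89 + 30 = 119, q_3 = 1*3 + 1 = 4.
  i=4: a_4=2, p_4 = 2*119 + 89 = 327, q_4 = 2*4 + 3 = 11.
  i=5: a_5=1, p_5 = 1*327 + 119 = 446, q_5 = 1*11 + 4 = 15.
  i=6: a_6=2, p_6 = 2*446 + 327 = 1219, q_6 = 2*15 + 11 = 41.
  i=7: a_7=1, p_7 = 1*1219 + 446 = 1665, q_7 = 1*41 + 15 = 56.
Check: 1665^2 - 884*56^2 = 2772225 - 2772224 = 1, so (x, y) = (1665, 56) solves the equation, and by the theorem it is the least positive solution.

(x, y) = (1665, 56)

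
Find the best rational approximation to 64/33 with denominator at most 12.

23/12

Expand x = 64/33 as a continued fraction with the Euclidean algorithm:
  64 = 1*33 + 31, so a_0 = 1.
  33 = 1*31 + 2, so a_1 = 1.
  31 = 15*2 + 1, so a_2 = 15.
  2 = 2*1 + 0, so a_3 = 2.
so x = [1; 1, 15, 2].
Convergents (p_i = a_i*p_{i-1} + p_{i-2}, q_i = a_i*q_{i-1} + q_{i-2} with p_{-2}=0, p_{-1}=1, q_{-2}=1, q_{-1}=0), until the denominator exceeds 12:
  i=0: a_0=1, p_0 = 1*1 + 0 = 1, q_0 = 1*0 + 1 = 1.
  i=1: a_1=1, p_1 = 1*1 + 1 = 2, q_1 = 1*1 + 0 = 1.
  i=2: a_2=15, p_2 = 15*2 + 1 = 31, q_2 = 15*1 + 1 = 16.
q_2 = 16 > 12, so the last convergent with denominator <= 12 is p_1/q_1 = 2/1.
The closest fraction with denominator <= 12 is either p_1/q_1 or the intermediate fraction (k*p_1 + p_0)/(k*q_1 + q_0) with the largest k >= 1 whose denominator stays <= 12; these approach x as k grows, and every other convergent or intermediate fraction in range is farther away.
Largest k: floor((12 - q_0)/q_1) = floor((12 - 1)/1) = 11.
That gives (11*2 + 1)/(11*1 + 1) = 23/12.
Compare the errors: |x - 2/1| = |64*1 - 2*33|/(33*1) = 2/33, and |x - 23/12| = |64*12 - 23*33|/(33*12) = 9/396.
Cross-multiplying, 9*33 = 297 < 792 = 2*396, so 9/396 is smaller: the intermediate fraction 23/12 is closer to x than 2/1.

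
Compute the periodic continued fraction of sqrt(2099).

Write x_i = (sqrt(2099) + m_i)/d_i with (m_0, d_0) = (0, 1). a_0 = floor(sqrt(2099)) = 45, since 45^2 = 2025 <= 2099 < 2116 = 46^2.
Iterate m_{i+1} = d_i*a_i - m_i, d_{i+1} = (2099 - m_{i+1}^2)/d_i, a_{i+1} = floor((a_0 + m_{i+1})/d_{i+1}):
  m_1 = 1*45 - 0 = 45, d_1 = (2099 - 45^2)/1 = 74/1 = 74, a_1 = floor((45 + 45)/74) = 1.
  m_2 = 74*1 - 45 = 29, d_2 = (2099 - 29^2)/74 = 1258/74 = 17, a_2 = floor((45 + 29)/17) = 4.
  m_3 = 17*4 - 29 = 39, d_3 = (2099 - 39^2)/17 = 578/17 = 34, a_3 = floor((45 + 39)/34) = 2.
  m_4 = 34*2 - 39 = 29, d_4 = (2099 - 29^2)/34 = 1258/34 = 37, a_4 = floor((45 + 29)/37) = 2.
  m_5 = 37*2 - 29 = 45, d_5 = (2099 - 45^2)/37 = 74/37 = 2, a_5 = floor((45 + 45)/2) = 45.
  m_6 = 2*45 - 45 = 45, d_6 = (2099 - 45^2)/2 = 74/2 = 37, a_6 = floor((45 + 45)/37) = 2.
  m_7 = 37*2 - 45 = 29, d_7 = (2099 - 29^2)/37 = 1258/37 = 34, a_7 = floor((45 + 29)/34) = 2.
  m_8 = 34*2 - 29 = 39, d_8 = (2099 - 39^2)/34 = 578/34 = 17, a_8 = floor((45 + 39)/17) = 4.
  m_9 = 17*4 - 39 = 29, d_9 = (2099 - 29^2)/17 = 1258/17 = 74, a_9 = floor((45 + 29)/74) = 1.
  m_10 = 74*1 - 29 = 45, d_10 = (2099 - 45^2)/74 = 74/74 = 1, a_10 = floor((45 + 45)/1) = 90.
  m_11 = 1*90 - 45 = 45, d_11 = (2099 - 45^2)/1 = 74/1 = 74: (m_11, d_11) = (m_1, d_1) = (45, 74), so from here the quotients repeat a_1, ..., a_10; the period length is 10.
Hence the expansion of sqrt(2099) is a_0 = 45 followed by the repeating block 1, 4, 2, 2, 45, 2, 2, 4, 1, 90 (period 10).

[45; (1, 4, 2, 2, 45, 2, 2, 4, 1, 90)]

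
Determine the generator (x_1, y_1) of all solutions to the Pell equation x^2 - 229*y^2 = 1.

(x, y) = (5848201, 386460)

First expand sqrt(229) as a continued fraction. With x_i = (sqrt(229) + m_i)/d_i and (m_0, d_0) = (0, 1): a_0 = floor(sqrt(229)) = 15, since 15^2 = 225 <= 229 < 256 = 16^2.
Iterate m_{i+1} = d_i*a_i - m_i, d_{i+1} = (229 - m_{i+1}^2)/d_i, a_{i+1} = floor((a_0 + m_{i+1})/d_{i+1}):
  m_1 = 1*15 - 0 = 15, d_1 = (229 - 15^2)/1 = 4/1 = 4, a_1 = floor((15 + 15)/4) = 7.
  m_2 = 4*7 - 15 = 13, d_2 = (229 - 13^2)/4 = 60/4 = 15, a_2 = floor((15 + 13)/15) = 1.
  m_3 = 15*1 - 13 = 2, d_3 = (229 - 2^2)/15 = 225/15 = 15, a_3 = floor((15 + 2)/15) = 1.
  m_4 = 15*1 - 2 = 13, d_4 = (229 - 13^2)/15 = 60/15 = 4, a_4 = floor((15 + 13)/4) = 7.
  m_5 = 4*7 - 13 = 15, d_5 = (229 - 15^2)/4 = 4/4 = 1, a_5 = floor((15 + 15)/1) = 30.
  m_6 = 1*30 - 15 = 15, d_6 = (229 - 15^2)/1 = 4/1 = 4: (m_6, d_6) = (m_1, d_1) = (15, 4), so from here the quotients repeat a_1, ..., a_5; the period length is 5.
So sqrt(229) = [15; (7, 1, 1, 7, 30)] with period length k = 5.
k is odd, so (p_{k-1}, q_{k-1}) only solves x^2 - 229y^2 = -1 and the fundamental solution of x^2 - 229y^2 = 1 is (p_{2k-1}, q_{2k-1}) = (p_9, q_9); compute convergents through index 9, running through the period twice.
Convergents (p_i = a_i*p_{i-1} + p_{i-2}, q_i = a_i*q_{i-1} + q_{i-2} with p_{-2}=0, p_{-1}=1, q_{-2}=1, q_{-1}=0):
  i=0: a_0=15, p_0 = 15*1 + 0 = 15, q_0 = 15*0 + 1 = 1.
  i=1: a_1=7, p_1 = 7*15 + 1 = 106, q_1 = 7*1 + 0 = 7.
  i=2: a_2=1, p_2 = 1*106 + 15 = 121, q_2 = 1*7 + 1 = 8.
  i=3: a_3=1, p_3 = 1*121 + 106 = 227, q_3 = 1*8 + 7 = 15.
  i=4: a_4=7, p_4 = 7*227 + 121 = 1710, q_4 = 7*15 + 8 = 113.
  i=5: a_5=30, p_5 = 30*1710 + 227 = 51527, q_5 = 30*113 + 15 = 3405.
  i=6: a_6=7, p_6 = 7*51527 + 1710 = 362399, q_6 = 7*3405 + 113 = 23948.
  i=7: a_7=1, p_7 = 1*362399 + 51527 = 413926, q_7 = 1*23948 + 3405 = 27353.
  i=8: a_8=1, p_8 = 1*413926 + 362399 = 776325, q_8 = 1*27353 + 23948 = 51301.
  i=9: a_9=7, p_9 = 7*776325 + 413926 = 5848201, q_9 = 7*51301 + 27353 = 386460.
Indeed p_4^2 - 229*q_4^2 = 2924100 - 2924101 = -1, not +1.
Check: 5848201^2 - 229*386460^2 = 34201454936401 - 34201454936400 = 1, so (x, y) = (5848201, 386460) solves the equation, and by the theorem it is the least positive solution.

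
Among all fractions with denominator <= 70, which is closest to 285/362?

Expand x = 285/362 as a continued fraction with the Euclidean algorithm:
  285 = 0*362 + 285, so a_0 = 0.
  362 = 1*285 + 77, so a_1 = 1.
  285 = 3*77 + 54, so a_2 = 3.
  77 = 1*54 + 23, so a_3 = 1.
  54 = 2*23 + 8, so a_4 = 2.
  23 = 2*8 + 7, so a_5 = 2.
  8 = 1*7 + 1, so a_6 = 1.
  7 = 7*1 + 0, so a_7 = 7.
so x = [0; 1, 3, 1, 2, 2, 1, 7].
Convergents (p_i = a_i*p_{i-1} + p_{i-2}, q_i = a_i*q_{i-1} + q_{i-2} with p_{-2}=0, p_{-1}=1, q_{-2}=1, q_{-1}=0), until the denominator exceeds 70:
  i=0: a_0=0, p_0 = 0*1 + 0 = 0, q_0 = 0*0 + 1 = 1.
  i=1: a_1=1, p_1 = 1*0 + 1 = 1, q_1 = 1*1 + 0 = 1.
  i=2: a_2=3, p_2 = 3*1 + 0 = 3, q_2 = 3*1 + 1 = 4.
  i=3: a_3=1, p_3 = 1*3 + 1 = 4, q_3 = 1*4 + 1 = 5.
  i=4: a_4=2, p_4 = 2*4 + 3 = 11, q_4 = 2*5 + 4 = 14.
  i=5: a_5=2, p_5 = 2*11 + 4 = 26, q_5 = 2*14 + 5 = 33.
  i=6: a_6=1, p_6 = 1*26 + 11 = 37, q_6 = 1*33 + 14 = 47.
  i=7: a_7=7, p_7 = 7*37 + 26 = 285, q_7 = 7*47 + 33 = 362.
q_7 = 362 > 70, so the last convergent with denominator <= 70 is p_6/q_6 = 37/47.
The closest fraction with denominator <= 70 is either p_6/q_6 or the intermediate fraction (k*p_6 + p_5)/(k*q_6 + q_5) with the largest k >= 1 whose denominator stays <= 70; these approach x as k grows, and every other convergent or intermediate fraction in range is farther away.
Largest k: floor((70 - q_5)/q_6) = floor((70 - 33)/47) = 0.
Since k = 0, no intermediate fraction beyond p_6/q_6 has denominator <= 70, so the convergent 37/47 is the closest (its error is |285*47 - 37*362|/(362*47) = 1/17014).

37/47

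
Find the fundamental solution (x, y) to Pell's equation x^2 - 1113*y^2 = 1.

(x, y) = (702463, 21056)

First expand sqrt(1113) as a continued fraction. With x_i = (sqrt(1113) + m_i)/d_i and (m_0, d_0) = (0, 1): a_0 = floor(sqrt(1113)) = 33, since 33^2 = 1089 <= 1113 < 1156 = 34^2.
Iterate m_{i+1} = d_i*a_i - m_i, d_{i+1} = (1113 - m_{i+1}^2)/d_i, a_{i+1} = floor((a_0 + m_{i+1})/d_{i+1}):
  m_1 = 1*33 - 0 = 33, d_1 = (1113 - 33^2)/1 = 24/1 = 24, a_1 = floor((33 + 33)/24) = 2.
  m_2 = 24*2 - 33 = 15, d_2 = (1113 - 15^2)/24 = 888/24 = 37, a_2 = floor((33 + 15)/37) = 1.
  m_3 = 37*1 - 15 = 22, d_3 = (1113 - 22^2)/37 = 629/37 = 17, a_3 = floor((33 + 22)/17) = 3.
  m_4 = 17*3 - 22 = 29, d_4 = (1113 - 29^2)/17 = 272/17 = 16, a_4 = floor((33 + 29)/16) = 3.
  m_5 = 16*3 - 29 = 19, d_5 = (1113 - 19^2)/16 = 752/16 = 47, a_5 = floor((33 + 19)/47) = 1.
  m_6 = 47*1 - 19 = 28, d_6 = (1113 - 28^2)/47 = 329/47 = 7, a_6 = floor((33 + 28)/7) = 8.
  m_7 = 7*8 - 28 = 28, d_7 = (1113 - 28^2)/7 = 329/7 = 47, a_7 = floor((33 + 28)/47) = 1.
  m_8 = 47*1 - 28 = 19, d_8 = (1113 - 19^2)/47 = 752/47 = 16, a_8 = floor((33 + 19)/16) = 3.
  m_9 = 16*3 - 19 = 29, d_9 = (1113 - 29^2)/16 = 272/16 = 17, a_9 = floor((33 + 29)/17) = 3.
  m_10 = 17*3 - 29 = 22, d_10 = (1113 - 22^2)/17 = 629/17 = 37, a_10 = floor((33 + 22)/37) = 1.
  m_11 = 37*1 - 22 = 15, d_11 = (1113 - 15^2)/37 = 888/37 = 24, a_11 = floor((33 + 15)/24) = 2.
  m_12 = 24*2 - 15 = 33, d_12 = (1113 - 33^2)/24 = 24/24 = 1, a_12 = floor((33 + 33)/1) = 66.
  m_13 = 1*66 - 33 = 33, d_13 = (1113 - 33^2)/1 = 24/1 = 24: (m_13, d_13) = (m_1, d_1) = (33, 24), so from here the quotients repeat a_1, ..., a_12; the period length is 12.
So sqrt(1113) = [33; (2, 1, 3, 3, 1, 8, 1, 3, 3, 1, 2, 66)] with period length k = 12.
k is even, so the fundamental solution of x^2 - 1113y^2 = 1 is (p_{k-1}, q_{k-1}) = (p_11, q_11); compute convergents through index 11.
Convergents (p_i = a_i*p_{i-1} + p_{i-2}, q_i = a_i*q_{i-1} + q_{i-2} with p_{-2}=0, p_{-1}=1, q_{-2}=1, q_{-1}=0):
  i=0: a_0=33, p_0 = 33*1 + 0 = 33, q_0 = 33*0 + 1 = 1.
  i=1: a_1=2, p_1 = 2*33 + 1 = 67, q_1 = 2*1 + 0 = 2.
  i=2: a_2=1, p_2 = 1*67 + 33 = 100, q_2 = 1*2 + 1 = 3.
  i=3: a_3=3, p_3 = 3*100 + 67 = 367, q_3 = 3*3 + 2 = 11.
  i=4: a_4=3, p_4 = 3*367 + 100 = 1201, q_4 = 3*11 + 3 = 36.
  i=5: a_5=1, p_5 = 1*1201 + 367 = 1568, q_5 = 1*36 + 11 = 47.
  i=6: a_6=8, p_6 = 8*1568 + 1201 = 13745, q_6 = 8*47 + 36 = 412.
  i=7: a_7=1, p_7 = 1*13745 + 1568 = 15313, q_7 = 1*412 + 47 = 459.
  i=8: a_8=3, p_8 = 3*15313 + 13745 = 59684, q_8 = 3*459 + 412 = 1789.
  i=9: a_9=3, p_9 = 3*59684 + 15313 = 194365, q_9 = 3*1789 + 459 = 5826.
  i=10: a_10=1, p_10 = 1*194365 + 59684 = 254049, q_10 = 1*5826 + 1789 = 7615.
  i=11: a_11=2, p_11 = 2*254049 + 194365 = 702463, q_11 = 2*7615 + 5826 = 21056.
Check: 702463^2 - 1113*21056^2 = 493454266369 - 493454266368 = 1, so (x, y) = (702463, 21056) solves the equation, and by the theorem it is the least positive solution.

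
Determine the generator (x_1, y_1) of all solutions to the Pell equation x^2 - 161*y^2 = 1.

(x, y) = (11775, 928)

First expand sqrt(161) as a continued fraction. With x_i = (sqrt(161) + m_i)/d_i and (m_0, d_0) = (0, 1): a_0 = floor(sqrt(161)) = 12, since 12^2 = 144 <= 161 < 169 = 13^2.
Iterate m_{i+1} = d_i*a_i - m_i, d_{i+1} = (161 - m_{i+1}^2)/d_i, a_{i+1} = floor((a_0 + m_{i+1})/d_{i+1}):
  m_1 = 1*12 - 0 = 12, d_1 = (161 - 12^2)/1 = 17/1 = 17, a_1 = floor((12 + 12)/17) = 1.
  m_2 = 17*1 - 12 = 5, d_2 = (161 - 5^2)/17 = 136/17 = 8, a_2 = floor((12 + 5)/8) = 2.
  m_3 = 8*2 - 5 = 11, d_3 = (161 - 11^2)/8 = 40/8 = 5, a_3 = floor((12 + 11)/5) = 4.
  m_4 = 5*4 - 11 = 9, d_4 = (161 - 9^2)/5 = 80/5 = 16, a_4 = floor((12 + 9)/16) = 1.
  m_5 = 16*1 - 9 = 7, d_5 = (161 - 7^2)/16 = 112/16 = 7, a_5 = floor((12 + 7)/7) = 2.
  m_6 = 7*2 - 7 = 7, d_6 = (161 - 7^2)/7 = 112/7 = 16, a_6 = floor((12 + 7)/16) = 1.
  m_7 = 16*1 - 7 = 9, d_7 = (161 - 9^2)/16 = 80/16 = 5, a_7 = floor((12 + 9)/5) = 4.
  m_8 = 5*4 - 9 = 11, d_8 = (161 - 11^2)/5 = 40/5 = 8, a_8 = floor((12 + 11)/8) = 2.
  m_9 = 8*2 - 11 = 5, d_9 = (161 - 5^2)/8 = 136/8 = 17, a_9 = floor((12 + 5)/17) = 1.
  m_10 = 17*1 - 5 = 12, d_10 = (161 - 12^2)/17 = 17/17 = 1, a_10 = floor((12 + 12)/1) = 24.
  m_11 = 1*24 - 12 = 12, d_11 = (161 - 12^2)/1 = 17/1 = 17: (m_11, d_11) = (m_1, d_1) = (12, 17), so from here the quotients repeat a_1, ..., a_10; the period length is 10.
So sqrt(161) = [12; (1, 2, 4, 1, 2, 1, 4, 2, 1, 24)] with period length k = 10.
k is even, so the fundamental solution of x^2 - 161y^2 = 1 is (p_{k-1}, q_{k-1}) = (p_9, q_9); compute convergents through index 9.
Convergents (p_i = a_i*p_{i-1} + p_{i-2}, q_i = a_i*q_{i-1} + q_{i-2} with p_{-2}=0, p_{-1}=1, q_{-2}=1, q_{-1}=0):
  i=0: a_0=12, p_0 = 12*1 + 0 = 12, q_0 = 12*0 + 1 = 1.
  i=1: a_1=1, p_1 = 1*12 + 1 = 13, q_1 = 1*1 + 0 = 1.
  i=2: a_2=2, p_2 = 2*13 + 12 = 38, q_2 = 2*1 + 1 = 3.
  i=3: a_3=4, p_3 = 4*38 + 13 = 165, q_3 = 4*3 + 1 = 13.
  i=4: a_4=1, p_4 = 1*165 + 38 = 203, q_4 = 1*13 + 3 = 16.
  i=5: a_5=2, p_5 = 2*203 + 165 = 571, q_5 = 2*16 + 13 = 45.
  i=6: a_6=1, p_6 = 1*571 + 203 = 774, q_6 = 1*45 + 16 = 61.
  i=7: a_7=4, p_7 = 4*774 + 571 = 3667, q_7 = 4*61 + 45 = 289.
  i=8: a_8=2, p_8 = 2*3667 + 774 = 8108, q_8 = 2*289 + 61 = 639.
  i=9: a_9=1, p_9 = 1*8108 + 3667 = 11775, q_9 = 1*639 + 289 = 928.
Check: 11775^2 - 161*928^2 = 138650625 - 138650624 = 1, so (x, y) = (11775, 928) solves the equation, and by the theorem it is the least positive solution.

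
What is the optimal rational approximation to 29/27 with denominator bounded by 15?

15/14

Expand x = 29/27 as a continued fraction with the Euclidean algorithm:
  29 = 1*27 + 2, so a_0 = 1.
  27 = 13*2 + 1, so a_1 = 13.
  2 = 2*1 + 0, so a_2 = 2.
so x = [1; 13, 2].
Convergents (p_i = a_i*p_{i-1} + p_{i-2}, q_i = a_i*q_{i-1} + q_{i-2} with p_{-2}=0, p_{-1}=1, q_{-2}=1, q_{-1}=0), until the denominator exceeds 15:
  i=0: a_0=1, p_0 = 1*1 + 0 = 1, q_0 = 1*0 + 1 = 1.
  i=1: a_1=13, p_1 = 13*1 + 1 = 14, q_1 = 13*1 + 0 = 13.
  i=2: a_2=2, p_2 = 2*14 + 1 = 29, q_2 = 2*13 + 1 = 27.
q_2 = 27 > 15, so the last convergent with denominator <= 15 is p_1/q_1 = 14/13.
The closest fraction with denominator <= 15 is either p_1/q_1 or the intermediate fraction (k*p_1 + p_0)/(k*q_1 + q_0) with the largest k >= 1 whose denominator stays <= 15; these approach x as k grows, and every other convergent or intermediate fraction in range is farther away.
Largest k: floor((15 - q_0)/q_1) = floor((15 - 1)/13) = 1.
That gives (1*14 + 1)/(1*13 + 1) = 15/14.
Compare the errors: |x - 14/13| = |29*13 - 14*27|/(27*13) = 1/351, and |x - 15/14| = |29*14 - 15*27|/(27*14) = 1/378.
Cross-multiplying, 1*351 = 351 < 378 = 1*378, so 1/378 is smaller: the intermediate fraction 15/14 is closer to x than 14/13.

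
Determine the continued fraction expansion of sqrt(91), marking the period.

[9; (1, 1, 5, 1, 5, 1, 1, 18)]

Write x_i = (sqrt(91) + m_i)/d_i with (m_0, d_0) = (0, 1). a_0 = floor(sqrt(91)) = 9, since 9^2 = 81 <= 91 < 100 = 10^2.
Iterate m_{i+1} = d_i*a_i - m_i, d_{i+1} = (91 - m_{i+1}^2)/d_i, a_{i+1} = floor((a_0 + m_{i+1})/d_{i+1}):
  m_1 = 1*9 - 0 = 9, d_1 = (91 - 9^2)/1 = 10/1 = 10, a_1 = floor((9 + 9)/10) = 1.
  m_2 = 10*1 - 9 = 1, d_2 = (91 - 1^2)/10 = 90/10 = 9, a_2 = floor((9 + 1)/9) = 1.
  m_3 = 9*1 - 1 = 8, d_3 = (91 - 8^2)/9 = 27/9 = 3, a_3 = floor((9 + 8)/3) = 5.
  m_4 = 3*5 - 8 = 7, d_4 = (91 - 7^2)/3 = 42/3 = 14, a_4 = floor((9 + 7)/14) = 1.
  m_5 = 14*1 - 7 = 7, d_5 = (91 - 7^2)/14 = 42/14 = 3, a_5 = floor((9 + 7)/3) = 5.
  m_6 = 3*5 - 7 = 8, d_6 = (91 - 8^2)/3 = 27/3 = 9, a_6 = floor((9 + 8)/9) = 1.
  m_7 = 9*1 - 8 = 1, d_7 = (91 - 1^2)/9 = 90/9 = 10, a_7 = floor((9 + 1)/10) = 1.
  m_8 = 10*1 - 1 = 9, d_8 = (91 - 9^2)/10 = 10/10 = 1, a_8 = floor((9 + 9)/1) = 18.
  m_9 = 1*18 - 9 = 9, d_9 = (91 - 9^2)/1 = 10/1 = 10: (m_9, d_9) = (m_1, d_1) = (9, 10), so from here the quotients repeat a_1, ..., a_8; the period length is 8.
Hence the expansion of sqrt(91) is a_0 = 9 followed by the repeating block 1, 1, 5, 1, 5, 1, 1, 18 (period 8).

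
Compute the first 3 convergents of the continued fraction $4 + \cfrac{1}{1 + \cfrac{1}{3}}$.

Using the convergent recurrence p_i = a_i*p_{i-1} + p_{i-2}, q_i = a_i*q_{i-1} + q_{i-2} with p_{-2}=0, p_{-1}=1, q_{-2}=1, q_{-1}=0:
  i=0: a_0=4, p_0 = 4*1 + 0 = 4, q_0 = 4*0 + 1 = 1.
  i=1: a_1=1, p_1 = 1*4 + 1 = 5, q_1 = 1*1 + 0 = 1.
  i=2: a_2=3, p_2 = 3*5 + 4 = 19, q_2 = 3*1 + 1 = 4.

4/1, 5/1, 19/4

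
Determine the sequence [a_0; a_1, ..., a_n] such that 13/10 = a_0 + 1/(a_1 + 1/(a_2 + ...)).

[1; 3, 3]

Run the Euclidean algorithm on 13 and 10; the successive quotients are the partial quotients a_0, a_1, ... (each step inverts the fractional part left over by the previous one):
  13 = 1*10 + 3, so a_0 = 1.
  10 = 3*3 + 1, so a_1 = 3.
  3 = 3*1 + 0, so a_2 = 3.
The remainder reaches 0 after 3 divisions, so the expansion has 3 partial quotients, read off in order.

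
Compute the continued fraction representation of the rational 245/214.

[1; 6, 1, 9, 3]

Run the Euclidean algorithm on 245 and 214; the successive quotients are the partial quotients a_0, a_1, ... (each step inverts the fractional part left over by the previous one):
  245 = 1*214 + 31, so a_0 = 1.
  214 = 6*31 + 28, so a_1 = 6.
  31 = 1*28 + 3, so a_2 = 1.
  28 = 9*3 + 1, so a_3 = 9.
  3 = 3*1 + 0, so a_4 = 3.
The remainder reaches 0 after 5 divisions, so the expansion has 5 partial quotients, read off in order.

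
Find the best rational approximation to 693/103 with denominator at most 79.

Expand x = 693/103 as a continued fraction with the Euclidean algorithm:
  693 = 6*103 + 75, so a_0 = 6.
  103 = 1*75 + 28, so a_1 = 1.
  75 = 2*28 + 19, so a_2 = 2.
  28 = 1*19 + 9, so a_3 = 1.
  19 = 2*9 + 1, so a_4 = 2.
  9 = 9*1 + 0, so a_5 = 9.
so x = [6; 1, 2, 1, 2, 9].
Convergents (p_i = a_i*p_{i-1} + p_{i-2}, q_i = a_i*q_{i-1} + q_{i-2} with p_{-2}=0, p_{-1}=1, q_{-2}=1, q_{-1}=0), until the denominator exceeds 79:
  i=0: a_0=6, p_0 = 6*1 + 0 = 6, q_0 = 6*0 + 1 = 1.
  i=1: a_1=1, p_1 = 1*6 + 1 = 7, q_1 = 1*1 + 0 = 1.
  i=2: a_2=2, p_2 = 2*7 + 6 = 20, q_2 = 2*1 + 1 = 3.
  i=3: a_3=1, p_3 = 1*20 + 7 = 27, q_3 = 1*3 + 1 = 4.
  i=4: a_4=2, p_4 = 2*27 + 20 = 74, q_4 = 2*4 + 3 = 11.
  i=5: a_5=9, p_5 = 9*74 + 27 = 693, q_5 = 9*11 + 4 = 103.
q_5 = 103 > 79, so the last convergent with denominator <= 79 is p_4/q_4 = 74/11.
The closest fraction with denominator <= 79 is either p_4/q_4 or the intermediate fraction (k*p_4 + p_3)/(k*q_4 + q_3) with the largest k >= 1 whose denominator stays <= 79; these approach x as k grows, and every other convergent or intermediate fraction in range is farther away.
Largest k: floor((79 - q_3)/q_4) = floor((79 - 4)/11) = 6.
That gives (6*74 + 27)/(6*11 + 4) = 471/70.
Compare the errors: |x - 74/11| = |693*11 - 74*103|/(103*11) = 1/1133, and |x - 471/70| = |693*70 - 471*103|/(103*70) = 3/7210.
Cross-multiplying, 3*1133 = 3399 < 7210 = 1*7210, so 3/7210 is smaller: the intermediate fraction 471/70 is closer to x than 74/11.

471/70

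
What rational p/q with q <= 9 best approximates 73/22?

Expand x = 73/22 as a continued fraction with the Euclidean algorithm:
  73 = 3*22 + 7, so a_0 = 3.
  22 = 3*7 + 1, so a_1 = 3.
  7 = 7*1 + 0, so a_2 = 7.
so x = [3; 3, 7].
Convergents (p_i = a_i*p_{i-1} + p_{i-2}, q_i = a_i*q_{i-1} + q_{i-2} with p_{-2}=0, p_{-1}=1, q_{-2}=1, q_{-1}=0), until the denominator exceeds 9:
  i=0: a_0=3, p_0 = 3*1 + 0 = 3, q_0 = 3*0 + 1 = 1.
  i=1: a_1=3, p_1 = 3*3 + 1 = 10, q_1 = 3*1 + 0 = 3.
  i=2: a_2=7, p_2 = 7*10 + 3 = 73, q_2 = 7*3 + 1 = 22.
q_2 = 22 > 9, so the last convergent with denominator <= 9 is p_1/q_1 = 10/3.
The closest fraction with denominator <= 9 is either p_1/q_1 or the intermediate fraction (k*p_1 + p_0)/(k*q_1 + q_0) with the largest k >= 1 whose denominator stays <= 9; these approach x as k grows, and every other convergent or intermediate fraction in range is farther away.
Largest k: floor((9 - q_0)/q_1) = floor((9 - 1)/3) = 2.
That gives (2*10 + 3)/(2*3 + 1) = 23/7.
Compare the errors: |x - 10/3| = |73*3 - 10*22|/(22*3) = 1/66, and |x - 23/7| = |73*7 - 23*22|/(22*7) = 5/154.
Cross-multiplying, 1*154 = 154 < 330 = 5*66, so 1/66 is smaller: the convergent 10/3 is closer to x than 23/7.

10/3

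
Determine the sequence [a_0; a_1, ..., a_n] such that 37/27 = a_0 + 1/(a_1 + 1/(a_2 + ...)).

[1; 2, 1, 2, 3]

Run the Euclidean algorithm on 37 and 27; the successive quotients are the partial quotients a_0, a_1, ... (each step inverts the fractional part left over by the previous one):
  37 = 1*27 + 10, so a_0 = 1.
  27 = 2*10 + 7, so a_1 = 2.
  10 = 1*7 + 3, so a_2 = 1.
  7 = 2*3 + 1, so a_3 = 2.
  3 = 3*1 + 0, so a_4 = 3.
The remainder reaches 0 after 5 divisions, so the expansion has 5 partial quotients, read off in order.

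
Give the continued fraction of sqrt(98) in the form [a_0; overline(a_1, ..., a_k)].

[9; overline(1, 8, 1, 18)]

Write x_i = (sqrt(98) + m_i)/d_i with (m_0, d_0) = (0, 1). a_0 = floor(sqrt(98)) = 9, since 9^2 = 81 <= 98 < 100 = 10^2.
Iterate m_{i+1} = d_i*a_i - m_i, d_{i+1} = (98 - m_{i+1}^2)/d_i, a_{i+1} = floor((a_0 + m_{i+1})/d_{i+1}):
  m_1 = 1*9 - 0 = 9, d_1 = (98 - 9^2)/1 = 17/1 = 17, a_1 = floor((9 + 9)/17) = 1.
  m_2 = 17*1 - 9 = 8, d_2 = (98 - 8^2)/17 = 34/17 = 2, a_2 = floor((9 + 8)/2) = 8.
  m_3 = 2*8 - 8 = 8, d_3 = (98 - 8^2)/2 = 34/2 = 17, a_3 = floor((9 + 8)/17) = 1.
  m_4 = 17*1 - 8 = 9, d_4 = (98 - 9^2)/17 = 17/17 = 1, a_4 = floor((9 + 9)/1) = 18.
  m_5 = 1*18 - 9 = 9, d_5 = (98 - 9^2)/1 = 17/1 = 17: (m_5, d_5) = (m_1, d_1) = (9, 17), so from here the quotients repeat a_1, ..., a_4; the period length is 4.
Hence the expansion of sqrt(98) is a_0 = 9 followed by the repeating block 1, 8, 1, 18 (period 4).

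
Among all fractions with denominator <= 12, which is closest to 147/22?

Expand x = 147/22 as a continued fraction with the Euclidean algorithm:
  147 = 6*22 + 15, so a_0 = 6.
  22 = 1*15 + 7, so a_1 = 1.
  15 = 2*7 + 1, so a_2 = 2.
  7 = 7*1 + 0, so a_3 = 7.
so x = [6; 1, 2, 7].
Convergents (p_i = a_i*p_{i-1} + p_{i-2}, q_i = a_i*q_{i-1} + q_{i-2} with p_{-2}=0, p_{-1}=1, q_{-2}=1, q_{-1}=0), until the denominator exceeds 12:
  i=0: a_0=6, p_0 = 6*1 + 0 = 6, q_0 = 6*0 + 1 = 1.
  i=1: a_1=1, p_1 = 1*6 + 1 = 7, q_1 = 1*1 + 0 = 1.
  i=2: a_2=2, p_2 = 2*7 + 6 = 20, q_2 = 2*1 + 1 = 3.
  i=3: a_3=7, p_3 = 7*20 + 7 = 147, q_3 = 7*3 + 1 = 22.
q_3 = 22 > 12, so the last convergent with denominator <= 12 is p_2/q_2 = 20/3.
The closest fraction with denominator <= 12 is either p_2/q_2 or the intermediate fraction (k*p_2 + p_1)/(k*q_2 + q_1) with the largest k >= 1 whose denominator stays <= 12; these approach x as k grows, and every other convergent or intermediate fraction in range is farther away.
Largest k: floor((12 - q_1)/q_2) = floor((12 - 1)/3) = 3.
That gives (3*20 + 7)/(3*3 + 1) = 67/10.
Compare the errors: |x - 20/3| = |147*3 - 20*22|/(22*3) = 1/66, and |x - 67/10| = |147*10 - 67*22|/(22*10) = 4/220.
Cross-multiplying, 1*220 = 220 < 264 = 4*66, so 1/66 is smaller: the convergent 20/3 is closer to x than 67/10.

20/3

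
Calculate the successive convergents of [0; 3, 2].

0/1, 1/3, 2/7

Using the convergent recurrence p_i = a_i*p_{i-1} + p_{i-2}, q_i = a_i*q_{i-1} + q_{i-2} with p_{-2}=0, p_{-1}=1, q_{-2}=1, q_{-1}=0:
  i=0: a_0=0, p_0 = 0*1 + 0 = 0, q_0 = 0*0 + 1 = 1.
  i=1: a_1=3, p_1 = 3*0 + 1 = 1, q_1 = 3*1 + 0 = 3.
  i=2: a_2=2, p_2 = 2*1 + 0 = 2, q_2 = 2*3 + 1 = 7.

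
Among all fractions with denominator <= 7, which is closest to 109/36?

3/1

Expand x = 109/36 as a continued fraction with the Euclidean algorithm:
  109 = 3*36 + 1, so a_0 = 3.
  36 = 36*1 + 0, so a_1 = 36.
so x = [3; 36].
Convergents (p_i = a_i*p_{i-1} + p_{i-2}, q_i = a_i*q_{i-1} + q_{i-2} with p_{-2}=0, p_{-1}=1, q_{-2}=1, q_{-1}=0), until the denominator exceeds 7:
  i=0: a_0=3, p_0 = 3*1 + 0 = 3, q_0 = 3*0 + 1 = 1.
  i=1: a_1=36, p_1 = 36*3 + 1 = 109, q_1 = 36*1 + 0 = 36.
q_1 = 36 > 7, so the last convergent with denominator <= 7 is p_0/q_0 = 3/1.
The closest fraction with denominator <= 7 is either p_0/q_0 or the intermediate fraction (k*p_0 + p_{-1})/(k*q_0 + q_{-1}) with the largest k >= 1 whose denominator stays <= 7; these approach x as k grows, and every other convergent or intermediate fraction in range is farther away.
Largest k: floor((7 - q_{-1})/q_0) = floor((7 - 0)/1) = 7 (using the seeds p_{-1} = 1, q_{-1} = 0).
That gives (7*3 + 1)/(7*1 + 0) = 22/7.
Compare the errors: |x - 3/1| = |109*1 - 3*36|/(36*1) = 1/36, and |x - 22/7| = |109*7 - 22*36|/(36*7) = 29/252.
Cross-multiplying, 1*252 = 252 < 1044 = 29*36, so 1/36 is smaller: the convergent 3/1 is closer to x than 22/7.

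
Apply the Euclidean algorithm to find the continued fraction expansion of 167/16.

Run the Euclidean algorithm on 167 and 16; the successive quotients are the partial quotients a_0, a_1, ... (each step inverts the fractional part left over by the previous one):
  167 = 10*16 + 7, so a_0 = 10.
  16 = 2*7 + 2, so a_1 = 2.
  7 = 3*2 + 1, so a_2 = 3.
  2 = 2*1 + 0, so a_3 = 2.
The remainder reaches 0 after 4 divisions, so the expansion has 4 partial quotients, read off in order.

[10; 2, 3, 2]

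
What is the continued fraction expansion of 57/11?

[5; 5, 2]

Run the Euclidean algorithm on 57 and 11; the successive quotients are the partial quotients a_0, a_1, ... (each step inverts the fractional part left over by the previous one):
  57 = 5*11 + 2, so a_0 = 5.
  11 = 5*2 + 1, so a_1 = 5.
  2 = 2*1 + 0, so a_2 = 2.
The remainder reaches 0 after 3 divisions, so the expansion has 3 partial quotients, read off in order.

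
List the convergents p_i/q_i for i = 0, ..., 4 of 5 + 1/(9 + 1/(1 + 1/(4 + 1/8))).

5/1, 46/9, 51/10, 250/49, 2051/402

Using the convergent recurrence p_i = a_i*p_{i-1} + p_{i-2}, q_i = a_i*q_{i-1} + q_{i-2} with p_{-2}=0, p_{-1}=1, q_{-2}=1, q_{-1}=0:
  i=0: a_0=5, p_0 = 5*1 + 0 = 5, q_0 = 5*0 + 1 = 1.
  i=1: a_1=9, p_1 = 9*5 + 1 = 46, q_1 = 9*1 + 0 = 9.
  i=2: a_2=1, p_2 = 1*46 + 5 = 51, q_2 = 1*9 + 1 = 10.
  i=3: a_3=4, p_3 = 4*51 + 46 = 250, q_3 = 4*10 + 9 = 49.
  i=4: a_4=8, p_4 = 8*250 + 51 = 2051, q_4 = 8*49 + 10 = 402.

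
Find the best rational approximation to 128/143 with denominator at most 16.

9/10

Expand x = 128/143 as a continued fraction with the Euclidean algorithm:
  128 = 0*143 + 128, so a_0 = 0.
  143 = 1*128 + 15, so a_1 = 1.
  128 = 8*15 + 8, so a_2 = 8.
  15 = 1*8 + 7, so a_3 = 1.
  8 = 1*7 + 1, so a_4 = 1.
  7 = 7*1 + 0, so a_5 = 7.
so x = [0; 1, 8, 1, 1, 7].
Convergents (p_i = a_i*p_{i-1} + p_{i-2}, q_i = a_i*q_{i-1} + q_{i-2} with p_{-2}=0, p_{-1}=1, q_{-2}=1, q_{-1}=0), until the denominator exceeds 16:
  i=0: a_0=0, p_0 = 0*1 + 0 = 0, q_0 = 0*0 + 1 = 1.
  i=1: a_1=1, p_1 = 1*0 + 1 = 1, q_1 = 1*1 + 0 = 1.
  i=2: a_2=8, p_2 = 8*1 + 0 = 8, q_2 = 8*1 + 1 = 9.
  i=3: a_3=1, p_3 = 1*8 + 1 = 9, q_3 = 1*9 + 1 = 10.
  i=4: a_4=1, p_4 = 1*9 + 8 = 17, q_4 = 1*10 + 9 = 19.
q_4 = 19 > 16, so the last convergent with denominator <= 16 is p_3/q_3 = 9/10.
The closest fraction with denominator <= 16 is either p_3/q_3 or the intermediate fraction (k*p_3 + p_2)/(k*q_3 + q_2) with the largest k >= 1 whose denominator stays <= 16; these approach x as k grows, and every other convergent or intermediate fraction in range is farther away.
Largest k: floor((16 - q_2)/q_3) = floor((16 - 9)/10) = 0.
Since k = 0, no intermediate fraction beyond p_3/q_3 has denominator <= 16, so the convergent 9/10 is the closest (its error is |128*10 - 9*143|/(143*10) = 7/1430).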